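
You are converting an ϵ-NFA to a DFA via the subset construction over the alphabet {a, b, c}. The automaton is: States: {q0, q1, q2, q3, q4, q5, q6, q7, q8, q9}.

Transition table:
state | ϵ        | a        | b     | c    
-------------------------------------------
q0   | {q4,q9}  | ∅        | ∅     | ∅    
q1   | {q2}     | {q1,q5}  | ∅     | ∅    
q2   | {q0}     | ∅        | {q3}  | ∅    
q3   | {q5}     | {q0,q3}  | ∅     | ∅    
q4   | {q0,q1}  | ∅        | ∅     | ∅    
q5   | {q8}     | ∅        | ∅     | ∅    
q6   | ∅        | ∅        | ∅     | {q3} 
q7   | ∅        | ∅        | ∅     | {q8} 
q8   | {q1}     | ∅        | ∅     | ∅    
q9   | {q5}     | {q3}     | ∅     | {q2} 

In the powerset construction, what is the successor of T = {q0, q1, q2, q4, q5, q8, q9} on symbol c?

{q0, q1, q2, q4, q5, q8, q9}

q9 on c → {q2}.
No c-transition from q0, q1, q2, q4, q5, q8.
Union after reading c: {q2}.
Now take the ϵ-closure:
From q2 via ϵ: add q0.
From q0 via ϵ: add q4, q9.
From q4 via ϵ: add q1.
From q9 via ϵ: add q5.
From q5 via ϵ: add q8.
No new states can be added; the closed set is {q0, q1, q2, q4, q5, q8, q9}.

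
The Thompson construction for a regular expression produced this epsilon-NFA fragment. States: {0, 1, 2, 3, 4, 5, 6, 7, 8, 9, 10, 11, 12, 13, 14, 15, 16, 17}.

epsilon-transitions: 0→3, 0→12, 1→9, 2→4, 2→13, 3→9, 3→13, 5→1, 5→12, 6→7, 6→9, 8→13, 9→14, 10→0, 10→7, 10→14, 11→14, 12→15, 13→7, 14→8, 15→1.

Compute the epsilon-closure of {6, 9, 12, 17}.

{1, 6, 7, 8, 9, 12, 13, 14, 15, 17}

Start with {6, 9, 12, 17}.
From 6 via epsilon: add 7.
From 9 via epsilon: add 14.
From 12 via epsilon: add 15.
From 14 via epsilon: add 8.
From 15 via epsilon: add 1.
From 8 via epsilon: add 13.
No new states can be added; the closed set is {1, 6, 7, 8, 9, 12, 13, 14, 15, 17}.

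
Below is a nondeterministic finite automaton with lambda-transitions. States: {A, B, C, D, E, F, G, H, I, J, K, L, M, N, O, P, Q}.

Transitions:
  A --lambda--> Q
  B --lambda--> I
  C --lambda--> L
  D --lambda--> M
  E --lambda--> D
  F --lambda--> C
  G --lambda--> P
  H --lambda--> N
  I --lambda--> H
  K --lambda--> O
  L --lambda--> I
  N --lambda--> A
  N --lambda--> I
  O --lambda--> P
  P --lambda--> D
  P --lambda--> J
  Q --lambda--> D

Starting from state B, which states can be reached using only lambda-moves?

Start with {B}.
From B via lambda: add I.
From I via lambda: add H.
From H via lambda: add N.
From N via lambda: add A.
From A via lambda: add Q.
From Q via lambda: add D.
From D via lambda: add M.
No new states can be added; the closed set is {A, B, D, H, I, M, N, Q}.

{A, B, D, H, I, M, N, Q}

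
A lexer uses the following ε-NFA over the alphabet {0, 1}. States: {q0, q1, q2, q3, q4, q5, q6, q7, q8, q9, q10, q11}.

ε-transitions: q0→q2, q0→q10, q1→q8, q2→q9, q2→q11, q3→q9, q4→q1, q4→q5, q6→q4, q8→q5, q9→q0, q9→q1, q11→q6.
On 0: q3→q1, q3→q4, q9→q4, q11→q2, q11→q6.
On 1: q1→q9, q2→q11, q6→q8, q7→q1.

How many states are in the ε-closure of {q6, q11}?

6

Start with {q6, q11}.
From q6 via ε: add q4.
From q4 via ε: add q1, q5.
From q1 via ε: add q8.
ε-closure = {q1, q4, q5, q6, q8, q11}, which has 6 states.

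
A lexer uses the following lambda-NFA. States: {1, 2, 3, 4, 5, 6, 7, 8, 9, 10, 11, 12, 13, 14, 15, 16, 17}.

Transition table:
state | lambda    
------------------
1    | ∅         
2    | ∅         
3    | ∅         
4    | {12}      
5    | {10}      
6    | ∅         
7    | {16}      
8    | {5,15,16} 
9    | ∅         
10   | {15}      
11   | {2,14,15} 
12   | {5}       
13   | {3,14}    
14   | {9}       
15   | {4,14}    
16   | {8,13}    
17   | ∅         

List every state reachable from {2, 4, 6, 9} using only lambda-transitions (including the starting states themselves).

{2, 4, 5, 6, 9, 10, 12, 14, 15}

Start with {2, 4, 6, 9}.
From 4 via lambda: add 12.
From 12 via lambda: add 5.
From 5 via lambda: add 10.
From 10 via lambda: add 15.
From 15 via lambda: add 14.
No new states can be added; the closed set is {2, 4, 5, 6, 9, 10, 12, 14, 15}.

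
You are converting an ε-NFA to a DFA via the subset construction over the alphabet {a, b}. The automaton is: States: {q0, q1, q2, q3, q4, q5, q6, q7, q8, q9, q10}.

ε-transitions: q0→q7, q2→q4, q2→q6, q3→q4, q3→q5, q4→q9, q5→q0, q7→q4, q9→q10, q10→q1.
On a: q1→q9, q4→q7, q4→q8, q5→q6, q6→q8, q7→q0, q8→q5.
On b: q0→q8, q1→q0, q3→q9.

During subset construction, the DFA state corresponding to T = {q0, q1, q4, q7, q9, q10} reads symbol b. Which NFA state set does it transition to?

{q0, q1, q4, q7, q8, q9, q10}

q0 on b → {q8}.
q1 on b → {q0}.
No b-transition from q4, q7, q9, q10.
Union after reading b: {q0, q8}.
Now take the ε-closure:
From q0 via ε: add q7.
From q7 via ε: add q4.
From q4 via ε: add q9.
From q9 via ε: add q10.
From q10 via ε: add q1.
No new states can be added; the closed set is {q0, q1, q4, q7, q8, q9, q10}.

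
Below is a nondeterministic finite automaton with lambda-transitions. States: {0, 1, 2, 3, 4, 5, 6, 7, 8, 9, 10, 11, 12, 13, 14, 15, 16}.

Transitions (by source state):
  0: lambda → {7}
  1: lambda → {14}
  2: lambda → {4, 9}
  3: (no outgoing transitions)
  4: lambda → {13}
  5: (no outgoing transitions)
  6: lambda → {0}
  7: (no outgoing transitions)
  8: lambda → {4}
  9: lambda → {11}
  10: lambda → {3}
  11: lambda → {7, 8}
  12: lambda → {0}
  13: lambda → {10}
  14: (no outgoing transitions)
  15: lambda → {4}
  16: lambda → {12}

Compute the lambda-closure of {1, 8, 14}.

Start with {1, 8, 14}.
From 8 via lambda: add 4.
From 4 via lambda: add 13.
From 13 via lambda: add 10.
From 10 via lambda: add 3.
No new states can be added; the closed set is {1, 3, 4, 8, 10, 13, 14}.

{1, 3, 4, 8, 10, 13, 14}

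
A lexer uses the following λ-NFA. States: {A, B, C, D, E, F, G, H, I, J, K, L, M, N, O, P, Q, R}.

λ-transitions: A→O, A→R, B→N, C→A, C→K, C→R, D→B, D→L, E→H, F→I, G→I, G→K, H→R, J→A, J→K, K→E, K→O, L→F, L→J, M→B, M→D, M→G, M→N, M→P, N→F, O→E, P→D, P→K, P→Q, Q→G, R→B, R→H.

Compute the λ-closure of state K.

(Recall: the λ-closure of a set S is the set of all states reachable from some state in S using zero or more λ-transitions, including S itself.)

Start with {K}.
From K via λ: add E, O.
From E via λ: add H.
From H via λ: add R.
From R via λ: add B.
From B via λ: add N.
From N via λ: add F.
From F via λ: add I.
No new states can be added; the closed set is {B, E, F, H, I, K, N, O, R}.

{B, E, F, H, I, K, N, O, R}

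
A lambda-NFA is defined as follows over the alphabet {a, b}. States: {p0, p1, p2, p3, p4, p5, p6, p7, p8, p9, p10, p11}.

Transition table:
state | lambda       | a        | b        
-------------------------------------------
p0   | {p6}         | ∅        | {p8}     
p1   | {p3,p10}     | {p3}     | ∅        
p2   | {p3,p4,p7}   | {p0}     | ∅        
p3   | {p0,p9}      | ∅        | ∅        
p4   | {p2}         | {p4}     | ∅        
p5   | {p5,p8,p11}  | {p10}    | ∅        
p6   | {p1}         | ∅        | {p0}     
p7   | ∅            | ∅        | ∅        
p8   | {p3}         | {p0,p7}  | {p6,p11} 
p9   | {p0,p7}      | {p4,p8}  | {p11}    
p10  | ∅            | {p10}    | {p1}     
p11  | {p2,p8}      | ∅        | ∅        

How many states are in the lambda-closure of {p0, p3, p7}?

7

Start with {p0, p3, p7}.
From p0 via lambda: add p6.
From p3 via lambda: add p9.
From p6 via lambda: add p1.
From p1 via lambda: add p10.
lambda-closure = {p0, p1, p3, p6, p7, p9, p10}, which has 7 states.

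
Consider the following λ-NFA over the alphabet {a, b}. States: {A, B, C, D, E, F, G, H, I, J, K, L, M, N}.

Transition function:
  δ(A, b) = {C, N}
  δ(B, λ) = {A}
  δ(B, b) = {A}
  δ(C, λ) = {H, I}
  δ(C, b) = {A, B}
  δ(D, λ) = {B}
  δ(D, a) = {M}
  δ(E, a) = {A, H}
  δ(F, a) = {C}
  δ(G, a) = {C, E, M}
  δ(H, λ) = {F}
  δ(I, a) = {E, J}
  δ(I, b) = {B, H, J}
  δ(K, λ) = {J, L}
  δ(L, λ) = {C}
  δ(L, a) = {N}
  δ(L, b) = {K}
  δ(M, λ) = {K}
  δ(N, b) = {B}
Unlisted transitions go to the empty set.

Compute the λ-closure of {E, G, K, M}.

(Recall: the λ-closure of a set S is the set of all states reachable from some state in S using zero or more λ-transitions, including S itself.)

Start with {E, G, K, M}.
From K via λ: add J, L.
From L via λ: add C.
From C via λ: add H, I.
From H via λ: add F.
No new states can be added; the closed set is {C, E, F, G, H, I, J, K, L, M}.

{C, E, F, G, H, I, J, K, L, M}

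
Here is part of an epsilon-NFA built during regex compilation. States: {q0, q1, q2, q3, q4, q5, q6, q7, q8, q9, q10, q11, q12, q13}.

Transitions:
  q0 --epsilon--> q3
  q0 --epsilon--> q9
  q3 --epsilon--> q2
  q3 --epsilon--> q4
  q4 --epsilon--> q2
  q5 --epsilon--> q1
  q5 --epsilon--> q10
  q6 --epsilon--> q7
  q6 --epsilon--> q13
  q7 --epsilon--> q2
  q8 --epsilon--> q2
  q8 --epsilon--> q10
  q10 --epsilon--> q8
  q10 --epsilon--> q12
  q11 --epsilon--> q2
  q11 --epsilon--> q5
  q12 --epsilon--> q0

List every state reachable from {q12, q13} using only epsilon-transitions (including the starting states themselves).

Start with {q12, q13}.
From q12 via epsilon: add q0.
From q0 via epsilon: add q3, q9.
From q3 via epsilon: add q2, q4.
No new states can be added; the closed set is {q0, q2, q3, q4, q9, q12, q13}.

{q0, q2, q3, q4, q9, q12, q13}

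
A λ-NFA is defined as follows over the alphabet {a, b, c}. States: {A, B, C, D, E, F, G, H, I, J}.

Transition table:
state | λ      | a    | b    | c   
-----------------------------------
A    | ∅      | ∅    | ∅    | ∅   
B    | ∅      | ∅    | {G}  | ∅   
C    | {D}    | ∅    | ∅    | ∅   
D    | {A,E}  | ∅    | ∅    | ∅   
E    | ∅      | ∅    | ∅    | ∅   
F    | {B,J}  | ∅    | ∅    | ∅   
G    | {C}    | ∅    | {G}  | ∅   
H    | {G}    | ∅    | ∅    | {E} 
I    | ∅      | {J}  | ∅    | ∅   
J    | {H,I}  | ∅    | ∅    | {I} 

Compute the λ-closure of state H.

Start with {H}.
From H via λ: add G.
From G via λ: add C.
From C via λ: add D.
From D via λ: add A, E.
No new states can be added; the closed set is {A, C, D, E, G, H}.

{A, C, D, E, G, H}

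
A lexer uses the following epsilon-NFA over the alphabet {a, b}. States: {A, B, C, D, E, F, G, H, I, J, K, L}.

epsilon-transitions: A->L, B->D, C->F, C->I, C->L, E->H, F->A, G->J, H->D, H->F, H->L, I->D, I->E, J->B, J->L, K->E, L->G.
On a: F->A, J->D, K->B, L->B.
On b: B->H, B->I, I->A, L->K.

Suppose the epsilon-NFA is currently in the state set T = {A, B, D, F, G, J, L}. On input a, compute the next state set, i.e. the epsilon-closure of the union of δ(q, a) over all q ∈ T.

F on a → {A}.
J on a → {D}.
L on a → {B}.
No a-transition from A, B, D, G.
Union after reading a: {A, B, D}.
Now take the epsilon-closure:
From A via epsilon: add L.
From L via epsilon: add G.
From G via epsilon: add J.
No new states can be added; the closed set is {A, B, D, G, J, L}.

{A, B, D, G, J, L}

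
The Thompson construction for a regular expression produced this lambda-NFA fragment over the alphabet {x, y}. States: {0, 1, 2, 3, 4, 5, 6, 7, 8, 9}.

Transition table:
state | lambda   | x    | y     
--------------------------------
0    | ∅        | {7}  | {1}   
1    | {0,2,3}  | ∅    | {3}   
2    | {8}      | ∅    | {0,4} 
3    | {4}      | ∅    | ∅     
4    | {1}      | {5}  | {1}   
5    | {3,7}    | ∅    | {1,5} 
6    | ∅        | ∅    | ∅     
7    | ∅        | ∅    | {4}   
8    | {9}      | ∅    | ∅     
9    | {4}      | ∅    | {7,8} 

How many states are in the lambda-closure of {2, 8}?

Start with {2, 8}.
From 8 via lambda: add 9.
From 9 via lambda: add 4.
From 4 via lambda: add 1.
From 1 via lambda: add 0, 3.
lambda-closure = {0, 1, 2, 3, 4, 8, 9}, which has 7 states.

7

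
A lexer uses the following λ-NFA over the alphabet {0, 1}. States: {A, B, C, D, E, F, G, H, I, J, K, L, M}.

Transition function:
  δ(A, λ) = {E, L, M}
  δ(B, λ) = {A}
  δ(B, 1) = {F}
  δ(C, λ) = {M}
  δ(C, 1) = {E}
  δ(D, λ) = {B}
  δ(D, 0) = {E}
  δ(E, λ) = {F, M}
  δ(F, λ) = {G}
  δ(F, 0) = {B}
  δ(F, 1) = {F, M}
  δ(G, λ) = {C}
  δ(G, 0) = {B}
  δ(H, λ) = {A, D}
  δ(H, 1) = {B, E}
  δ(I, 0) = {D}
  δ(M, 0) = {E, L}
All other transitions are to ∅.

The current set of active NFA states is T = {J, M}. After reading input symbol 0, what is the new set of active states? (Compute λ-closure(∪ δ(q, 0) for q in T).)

M on 0 → {E, L}.
No 0-transition from J.
Union after reading 0: {E, L}.
Now take the λ-closure:
From E via λ: add F, M.
From F via λ: add G.
From G via λ: add C.
No new states can be added; the closed set is {C, E, F, G, L, M}.

{C, E, F, G, L, M}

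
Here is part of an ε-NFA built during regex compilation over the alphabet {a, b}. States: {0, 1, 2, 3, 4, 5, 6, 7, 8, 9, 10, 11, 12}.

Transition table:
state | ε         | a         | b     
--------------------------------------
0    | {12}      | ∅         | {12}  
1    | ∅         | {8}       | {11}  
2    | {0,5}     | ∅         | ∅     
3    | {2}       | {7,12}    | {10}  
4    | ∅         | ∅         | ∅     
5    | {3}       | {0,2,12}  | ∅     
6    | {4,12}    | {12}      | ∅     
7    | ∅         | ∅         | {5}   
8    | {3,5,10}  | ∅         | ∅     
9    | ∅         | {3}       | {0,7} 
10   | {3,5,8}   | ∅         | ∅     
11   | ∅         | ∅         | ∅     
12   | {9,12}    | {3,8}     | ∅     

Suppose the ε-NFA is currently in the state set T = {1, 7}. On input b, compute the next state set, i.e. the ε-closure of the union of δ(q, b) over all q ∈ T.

1 on b → {11}.
7 on b → {5}.
Union after reading b: {5, 11}.
Now take the ε-closure:
From 5 via ε: add 3.
From 3 via ε: add 2.
From 2 via ε: add 0.
From 0 via ε: add 12.
From 12 via ε: add 9.
No new states can be added; the closed set is {0, 2, 3, 5, 9, 11, 12}.

{0, 2, 3, 5, 9, 11, 12}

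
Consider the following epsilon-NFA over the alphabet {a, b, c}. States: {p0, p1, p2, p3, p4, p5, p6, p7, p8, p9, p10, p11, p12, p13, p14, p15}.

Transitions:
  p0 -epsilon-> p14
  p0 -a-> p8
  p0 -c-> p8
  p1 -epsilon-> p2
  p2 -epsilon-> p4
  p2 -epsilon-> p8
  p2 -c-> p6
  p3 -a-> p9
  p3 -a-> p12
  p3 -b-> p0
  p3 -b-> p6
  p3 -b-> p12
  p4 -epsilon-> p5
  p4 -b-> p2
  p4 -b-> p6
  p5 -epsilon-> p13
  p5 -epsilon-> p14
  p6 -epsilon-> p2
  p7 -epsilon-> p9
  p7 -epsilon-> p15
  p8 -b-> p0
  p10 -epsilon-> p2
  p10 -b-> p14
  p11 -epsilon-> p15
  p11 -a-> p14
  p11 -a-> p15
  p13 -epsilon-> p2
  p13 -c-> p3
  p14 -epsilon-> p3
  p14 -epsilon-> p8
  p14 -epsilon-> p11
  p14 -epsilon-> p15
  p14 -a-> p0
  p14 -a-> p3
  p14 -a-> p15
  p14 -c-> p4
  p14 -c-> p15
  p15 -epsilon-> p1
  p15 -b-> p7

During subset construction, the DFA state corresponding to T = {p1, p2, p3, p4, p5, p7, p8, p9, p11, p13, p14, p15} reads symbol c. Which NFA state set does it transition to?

{p1, p2, p3, p4, p5, p6, p8, p11, p13, p14, p15}

p2 on c → {p6}.
p13 on c → {p3}.
p14 on c → {p4, p15}.
No c-transition from p1, p3, p4, p5, p7, p8, p9, p11, p15.
Union after reading c: {p3, p4, p6, p15}.
Now take the epsilon-closure:
From p4 via epsilon: add p5.
From p6 via epsilon: add p2.
From p15 via epsilon: add p1.
From p2 via epsilon: add p8.
From p5 via epsilon: add p13, p14.
From p14 via epsilon: add p11.
No new states can be added; the closed set is {p1, p2, p3, p4, p5, p6, p8, p11, p13, p14, p15}.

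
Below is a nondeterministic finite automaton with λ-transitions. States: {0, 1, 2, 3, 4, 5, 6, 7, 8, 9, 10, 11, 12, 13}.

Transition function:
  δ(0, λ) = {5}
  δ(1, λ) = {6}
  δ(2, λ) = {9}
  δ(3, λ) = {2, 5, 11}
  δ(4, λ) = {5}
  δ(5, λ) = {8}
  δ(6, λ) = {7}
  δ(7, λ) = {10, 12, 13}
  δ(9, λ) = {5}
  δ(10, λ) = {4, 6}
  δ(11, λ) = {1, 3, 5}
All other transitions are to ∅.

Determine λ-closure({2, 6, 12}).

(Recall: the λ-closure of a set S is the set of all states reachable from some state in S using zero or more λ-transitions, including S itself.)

{2, 4, 5, 6, 7, 8, 9, 10, 12, 13}

Start with {2, 6, 12}.
From 2 via λ: add 9.
From 6 via λ: add 7.
From 7 via λ: add 10, 13.
From 9 via λ: add 5.
From 5 via λ: add 8.
From 10 via λ: add 4.
No new states can be added; the closed set is {2, 4, 5, 6, 7, 8, 9, 10, 12, 13}.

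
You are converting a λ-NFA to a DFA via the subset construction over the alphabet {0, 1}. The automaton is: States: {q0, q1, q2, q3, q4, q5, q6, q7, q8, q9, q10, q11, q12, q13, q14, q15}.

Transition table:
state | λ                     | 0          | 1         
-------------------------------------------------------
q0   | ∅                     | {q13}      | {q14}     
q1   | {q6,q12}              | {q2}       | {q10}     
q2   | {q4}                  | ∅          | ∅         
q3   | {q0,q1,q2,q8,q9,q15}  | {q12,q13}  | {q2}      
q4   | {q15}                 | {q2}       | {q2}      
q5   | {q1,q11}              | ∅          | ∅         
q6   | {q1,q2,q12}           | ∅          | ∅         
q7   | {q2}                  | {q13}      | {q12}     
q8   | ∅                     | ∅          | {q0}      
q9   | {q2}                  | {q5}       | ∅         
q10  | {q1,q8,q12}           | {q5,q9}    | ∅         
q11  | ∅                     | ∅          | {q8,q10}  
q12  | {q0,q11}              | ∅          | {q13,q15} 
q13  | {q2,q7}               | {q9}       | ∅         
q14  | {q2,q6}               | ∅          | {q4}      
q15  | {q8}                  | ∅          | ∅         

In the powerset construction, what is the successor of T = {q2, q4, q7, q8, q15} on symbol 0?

{q2, q4, q7, q8, q13, q15}

q4 on 0 → {q2}.
q7 on 0 → {q13}.
No 0-transition from q2, q8, q15.
Union after reading 0: {q2, q13}.
Now take the λ-closure:
From q2 via λ: add q4.
From q13 via λ: add q7.
From q4 via λ: add q15.
From q15 via λ: add q8.
No new states can be added; the closed set is {q2, q4, q7, q8, q13, q15}.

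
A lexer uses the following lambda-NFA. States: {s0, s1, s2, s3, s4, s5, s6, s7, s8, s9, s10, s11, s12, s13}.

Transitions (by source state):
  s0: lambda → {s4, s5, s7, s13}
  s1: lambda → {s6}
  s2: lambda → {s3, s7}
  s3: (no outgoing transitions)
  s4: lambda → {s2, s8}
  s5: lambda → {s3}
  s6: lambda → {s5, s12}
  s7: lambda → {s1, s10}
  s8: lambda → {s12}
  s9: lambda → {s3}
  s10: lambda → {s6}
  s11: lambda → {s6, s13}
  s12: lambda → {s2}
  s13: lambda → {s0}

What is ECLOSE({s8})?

Start with {s8}.
From s8 via lambda: add s12.
From s12 via lambda: add s2.
From s2 via lambda: add s3, s7.
From s7 via lambda: add s1, s10.
From s1 via lambda: add s6.
From s6 via lambda: add s5.
No new states can be added; the closed set is {s1, s2, s3, s5, s6, s7, s8, s10, s12}.

{s1, s2, s3, s5, s6, s7, s8, s10, s12}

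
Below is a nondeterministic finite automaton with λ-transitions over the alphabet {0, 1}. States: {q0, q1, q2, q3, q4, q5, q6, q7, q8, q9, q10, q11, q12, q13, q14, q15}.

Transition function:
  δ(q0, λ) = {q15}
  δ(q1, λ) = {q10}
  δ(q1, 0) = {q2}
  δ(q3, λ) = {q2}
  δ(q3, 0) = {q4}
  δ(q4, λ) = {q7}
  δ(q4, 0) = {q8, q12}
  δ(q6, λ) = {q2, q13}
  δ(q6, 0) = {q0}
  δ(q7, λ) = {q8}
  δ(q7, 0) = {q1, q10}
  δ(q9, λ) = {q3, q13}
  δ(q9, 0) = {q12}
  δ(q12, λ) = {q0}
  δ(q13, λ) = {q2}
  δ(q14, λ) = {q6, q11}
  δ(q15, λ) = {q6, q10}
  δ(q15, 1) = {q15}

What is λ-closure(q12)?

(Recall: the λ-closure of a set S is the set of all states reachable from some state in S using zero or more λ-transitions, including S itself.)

Start with {q12}.
From q12 via λ: add q0.
From q0 via λ: add q15.
From q15 via λ: add q6, q10.
From q6 via λ: add q2, q13.
No new states can be added; the closed set is {q0, q2, q6, q10, q12, q13, q15}.

{q0, q2, q6, q10, q12, q13, q15}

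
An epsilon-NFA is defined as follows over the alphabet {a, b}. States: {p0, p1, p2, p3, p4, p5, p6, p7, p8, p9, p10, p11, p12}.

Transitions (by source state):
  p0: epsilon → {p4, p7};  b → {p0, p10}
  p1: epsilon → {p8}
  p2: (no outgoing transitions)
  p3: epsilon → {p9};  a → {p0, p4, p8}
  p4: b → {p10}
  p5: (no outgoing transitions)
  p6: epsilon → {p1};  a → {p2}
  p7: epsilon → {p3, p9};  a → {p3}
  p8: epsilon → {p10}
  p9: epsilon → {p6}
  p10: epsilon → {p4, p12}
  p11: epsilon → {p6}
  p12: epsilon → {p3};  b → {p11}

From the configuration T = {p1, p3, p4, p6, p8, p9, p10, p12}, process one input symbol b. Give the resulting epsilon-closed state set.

{p1, p3, p4, p6, p8, p9, p10, p11, p12}

p4 on b → {p10}.
p12 on b → {p11}.
No b-transition from p1, p3, p6, p8, p9, p10.
Union after reading b: {p10, p11}.
Now take the epsilon-closure:
From p10 via epsilon: add p4, p12.
From p11 via epsilon: add p6.
From p6 via epsilon: add p1.
From p12 via epsilon: add p3.
From p1 via epsilon: add p8.
From p3 via epsilon: add p9.
No new states can be added; the closed set is {p1, p3, p4, p6, p8, p9, p10, p11, p12}.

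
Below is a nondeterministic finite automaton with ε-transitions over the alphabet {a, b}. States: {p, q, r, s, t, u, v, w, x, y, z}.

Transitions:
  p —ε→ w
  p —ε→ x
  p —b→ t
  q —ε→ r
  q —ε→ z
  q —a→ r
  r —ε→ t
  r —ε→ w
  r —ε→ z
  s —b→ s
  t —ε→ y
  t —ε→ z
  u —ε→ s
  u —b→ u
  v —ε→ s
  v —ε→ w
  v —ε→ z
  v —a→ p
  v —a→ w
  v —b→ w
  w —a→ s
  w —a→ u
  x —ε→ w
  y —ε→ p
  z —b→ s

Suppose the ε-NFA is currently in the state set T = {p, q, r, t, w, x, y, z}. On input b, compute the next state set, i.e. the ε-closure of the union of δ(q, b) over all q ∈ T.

p on b → {t}.
z on b → {s}.
No b-transition from q, r, t, w, x, y.
Union after reading b: {s, t}.
Now take the ε-closure:
From t via ε: add y, z.
From y via ε: add p.
From p via ε: add w, x.
No new states can be added; the closed set is {p, s, t, w, x, y, z}.

{p, s, t, w, x, y, z}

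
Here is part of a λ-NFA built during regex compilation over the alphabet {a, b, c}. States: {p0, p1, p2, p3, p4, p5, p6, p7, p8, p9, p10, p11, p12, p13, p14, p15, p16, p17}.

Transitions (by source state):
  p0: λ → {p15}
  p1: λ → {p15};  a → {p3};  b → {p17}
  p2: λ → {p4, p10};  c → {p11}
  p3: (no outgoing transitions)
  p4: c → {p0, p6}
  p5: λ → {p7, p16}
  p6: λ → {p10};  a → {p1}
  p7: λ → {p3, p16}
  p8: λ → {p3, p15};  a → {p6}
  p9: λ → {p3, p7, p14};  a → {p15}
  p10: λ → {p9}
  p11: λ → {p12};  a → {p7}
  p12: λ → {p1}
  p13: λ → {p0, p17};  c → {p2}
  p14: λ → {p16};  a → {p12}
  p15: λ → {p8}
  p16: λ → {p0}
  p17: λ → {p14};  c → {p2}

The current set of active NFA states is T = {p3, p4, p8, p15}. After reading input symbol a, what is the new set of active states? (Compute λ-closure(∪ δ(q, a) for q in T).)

{p0, p3, p6, p7, p8, p9, p10, p14, p15, p16}

p8 on a → {p6}.
No a-transition from p3, p4, p15.
Union after reading a: {p6}.
Now take the λ-closure:
From p6 via λ: add p10.
From p10 via λ: add p9.
From p9 via λ: add p3, p7, p14.
From p7 via λ: add p16.
From p16 via λ: add p0.
From p0 via λ: add p15.
From p15 via λ: add p8.
No new states can be added; the closed set is {p0, p3, p6, p7, p8, p9, p10, p14, p15, p16}.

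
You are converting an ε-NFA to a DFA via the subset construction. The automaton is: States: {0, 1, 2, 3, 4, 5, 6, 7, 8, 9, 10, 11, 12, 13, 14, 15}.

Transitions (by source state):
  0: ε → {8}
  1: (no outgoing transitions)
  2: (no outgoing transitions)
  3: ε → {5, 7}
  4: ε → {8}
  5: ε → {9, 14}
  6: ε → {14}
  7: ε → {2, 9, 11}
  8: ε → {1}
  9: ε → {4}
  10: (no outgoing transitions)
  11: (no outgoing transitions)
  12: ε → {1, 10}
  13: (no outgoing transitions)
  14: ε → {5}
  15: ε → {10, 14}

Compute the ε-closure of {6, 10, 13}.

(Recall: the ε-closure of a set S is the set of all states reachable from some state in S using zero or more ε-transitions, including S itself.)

{1, 4, 5, 6, 8, 9, 10, 13, 14}

Start with {6, 10, 13}.
From 6 via ε: add 14.
From 14 via ε: add 5.
From 5 via ε: add 9.
From 9 via ε: add 4.
From 4 via ε: add 8.
From 8 via ε: add 1.
No new states can be added; the closed set is {1, 4, 5, 6, 8, 9, 10, 13, 14}.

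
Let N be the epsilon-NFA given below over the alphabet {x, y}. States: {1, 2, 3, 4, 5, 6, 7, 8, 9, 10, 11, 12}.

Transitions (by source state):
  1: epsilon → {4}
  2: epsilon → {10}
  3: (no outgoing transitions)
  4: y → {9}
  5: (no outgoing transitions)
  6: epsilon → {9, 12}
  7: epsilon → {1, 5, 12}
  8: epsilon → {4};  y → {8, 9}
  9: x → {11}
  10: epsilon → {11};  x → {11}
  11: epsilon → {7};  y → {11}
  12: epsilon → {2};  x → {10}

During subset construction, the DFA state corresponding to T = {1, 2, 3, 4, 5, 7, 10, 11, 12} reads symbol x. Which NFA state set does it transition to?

10 on x → {11}.
12 on x → {10}.
No x-transition from 1, 2, 3, 4, 5, 7, 11.
Union after reading x: {10, 11}.
Now take the epsilon-closure:
From 11 via epsilon: add 7.
From 7 via epsilon: add 1, 5, 12.
From 1 via epsilon: add 4.
From 12 via epsilon: add 2.
No new states can be added; the closed set is {1, 2, 4, 5, 7, 10, 11, 12}.

{1, 2, 4, 5, 7, 10, 11, 12}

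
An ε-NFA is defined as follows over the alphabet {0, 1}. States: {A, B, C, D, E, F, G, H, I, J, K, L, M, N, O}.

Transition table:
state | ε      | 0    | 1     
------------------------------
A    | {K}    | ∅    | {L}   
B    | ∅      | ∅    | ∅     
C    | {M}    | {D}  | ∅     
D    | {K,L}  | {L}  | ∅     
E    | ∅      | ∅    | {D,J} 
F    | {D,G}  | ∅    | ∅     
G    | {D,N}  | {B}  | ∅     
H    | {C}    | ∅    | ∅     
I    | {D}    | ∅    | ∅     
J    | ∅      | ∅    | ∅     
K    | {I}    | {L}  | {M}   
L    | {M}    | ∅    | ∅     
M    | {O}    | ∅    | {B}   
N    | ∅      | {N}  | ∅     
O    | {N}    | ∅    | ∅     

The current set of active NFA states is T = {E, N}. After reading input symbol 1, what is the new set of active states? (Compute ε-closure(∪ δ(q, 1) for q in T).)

{D, I, J, K, L, M, N, O}

E on 1 → {D, J}.
No 1-transition from N.
Union after reading 1: {D, J}.
Now take the ε-closure:
From D via ε: add K, L.
From K via ε: add I.
From L via ε: add M.
From M via ε: add O.
From O via ε: add N.
No new states can be added; the closed set is {D, I, J, K, L, M, N, O}.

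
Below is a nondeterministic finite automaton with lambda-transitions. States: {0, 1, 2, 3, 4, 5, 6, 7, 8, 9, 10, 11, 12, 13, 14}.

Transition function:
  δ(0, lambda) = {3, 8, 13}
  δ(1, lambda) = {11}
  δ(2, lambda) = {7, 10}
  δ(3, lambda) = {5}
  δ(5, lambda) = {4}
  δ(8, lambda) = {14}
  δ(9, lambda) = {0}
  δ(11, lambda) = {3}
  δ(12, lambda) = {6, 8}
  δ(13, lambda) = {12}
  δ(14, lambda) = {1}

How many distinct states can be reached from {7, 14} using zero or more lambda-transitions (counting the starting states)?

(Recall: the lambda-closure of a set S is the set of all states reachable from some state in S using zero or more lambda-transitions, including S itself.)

7

Start with {7, 14}.
From 14 via lambda: add 1.
From 1 via lambda: add 11.
From 11 via lambda: add 3.
From 3 via lambda: add 5.
From 5 via lambda: add 4.
lambda-closure = {1, 3, 4, 5, 7, 11, 14}, which has 7 states.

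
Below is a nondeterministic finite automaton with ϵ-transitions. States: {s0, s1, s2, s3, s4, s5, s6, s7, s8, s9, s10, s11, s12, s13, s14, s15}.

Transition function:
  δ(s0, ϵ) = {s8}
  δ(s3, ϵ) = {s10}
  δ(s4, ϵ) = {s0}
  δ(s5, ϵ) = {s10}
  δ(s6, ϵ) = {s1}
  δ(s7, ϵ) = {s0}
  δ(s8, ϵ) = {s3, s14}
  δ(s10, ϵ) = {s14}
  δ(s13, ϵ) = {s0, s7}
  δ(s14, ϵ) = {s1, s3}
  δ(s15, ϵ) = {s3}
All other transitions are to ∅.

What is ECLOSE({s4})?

{s0, s1, s3, s4, s8, s10, s14}

Start with {s4}.
From s4 via ϵ: add s0.
From s0 via ϵ: add s8.
From s8 via ϵ: add s3, s14.
From s3 via ϵ: add s10.
From s14 via ϵ: add s1.
No new states can be added; the closed set is {s0, s1, s3, s4, s8, s10, s14}.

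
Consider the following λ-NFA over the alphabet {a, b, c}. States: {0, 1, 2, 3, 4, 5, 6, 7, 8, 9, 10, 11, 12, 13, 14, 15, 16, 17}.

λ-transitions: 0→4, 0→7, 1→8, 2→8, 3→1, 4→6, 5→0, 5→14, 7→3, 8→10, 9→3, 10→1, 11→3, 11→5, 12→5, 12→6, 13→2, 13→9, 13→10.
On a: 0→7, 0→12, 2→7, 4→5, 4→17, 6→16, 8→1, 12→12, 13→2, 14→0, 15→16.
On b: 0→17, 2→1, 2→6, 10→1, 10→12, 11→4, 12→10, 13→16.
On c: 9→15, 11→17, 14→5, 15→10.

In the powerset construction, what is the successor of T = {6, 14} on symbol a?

{0, 1, 3, 4, 6, 7, 8, 10, 16}

6 on a → {16}.
14 on a → {0}.
Union after reading a: {0, 16}.
Now take the λ-closure:
From 0 via λ: add 4, 7.
From 4 via λ: add 6.
From 7 via λ: add 3.
From 3 via λ: add 1.
From 1 via λ: add 8.
From 8 via λ: add 10.
No new states can be added; the closed set is {0, 1, 3, 4, 6, 7, 8, 10, 16}.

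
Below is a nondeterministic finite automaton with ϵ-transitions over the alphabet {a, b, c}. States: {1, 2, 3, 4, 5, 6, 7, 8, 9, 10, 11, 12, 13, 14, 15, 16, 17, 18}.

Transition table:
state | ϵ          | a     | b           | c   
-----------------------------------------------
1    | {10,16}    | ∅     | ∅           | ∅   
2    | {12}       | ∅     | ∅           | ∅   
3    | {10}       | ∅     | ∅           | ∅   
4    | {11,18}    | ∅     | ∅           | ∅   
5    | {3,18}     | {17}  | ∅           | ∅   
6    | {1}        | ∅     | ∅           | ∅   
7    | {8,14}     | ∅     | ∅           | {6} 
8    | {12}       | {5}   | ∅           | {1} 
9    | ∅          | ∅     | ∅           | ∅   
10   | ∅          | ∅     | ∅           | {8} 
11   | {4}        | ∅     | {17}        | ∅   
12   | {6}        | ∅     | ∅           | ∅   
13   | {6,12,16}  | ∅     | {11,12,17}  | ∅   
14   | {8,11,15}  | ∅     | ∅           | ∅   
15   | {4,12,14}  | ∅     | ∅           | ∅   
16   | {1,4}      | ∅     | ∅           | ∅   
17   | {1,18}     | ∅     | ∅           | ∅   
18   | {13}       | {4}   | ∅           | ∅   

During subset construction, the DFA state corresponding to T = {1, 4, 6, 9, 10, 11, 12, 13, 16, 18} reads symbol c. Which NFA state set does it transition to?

{1, 4, 6, 8, 10, 11, 12, 13, 16, 18}

10 on c → {8}.
No c-transition from 1, 4, 6, 9, 11, 12, 13, 16, 18.
Union after reading c: {8}.
Now take the ϵ-closure:
From 8 via ϵ: add 12.
From 12 via ϵ: add 6.
From 6 via ϵ: add 1.
From 1 via ϵ: add 10, 16.
From 16 via ϵ: add 4.
From 4 via ϵ: add 11, 18.
From 18 via ϵ: add 13.
No new states can be added; the closed set is {1, 4, 6, 8, 10, 11, 12, 13, 16, 18}.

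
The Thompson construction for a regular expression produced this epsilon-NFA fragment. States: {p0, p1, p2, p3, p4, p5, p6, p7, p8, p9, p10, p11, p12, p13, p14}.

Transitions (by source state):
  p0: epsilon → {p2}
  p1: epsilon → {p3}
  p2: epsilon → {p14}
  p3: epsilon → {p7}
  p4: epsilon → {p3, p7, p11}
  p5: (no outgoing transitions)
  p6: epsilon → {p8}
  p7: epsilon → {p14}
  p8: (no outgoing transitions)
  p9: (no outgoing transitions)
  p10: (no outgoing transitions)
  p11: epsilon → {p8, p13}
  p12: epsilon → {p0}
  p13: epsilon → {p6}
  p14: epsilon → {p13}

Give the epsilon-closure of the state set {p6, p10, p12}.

Start with {p6, p10, p12}.
From p6 via epsilon: add p8.
From p12 via epsilon: add p0.
From p0 via epsilon: add p2.
From p2 via epsilon: add p14.
From p14 via epsilon: add p13.
No new states can be added; the closed set is {p0, p2, p6, p8, p10, p12, p13, p14}.

{p0, p2, p6, p8, p10, p12, p13, p14}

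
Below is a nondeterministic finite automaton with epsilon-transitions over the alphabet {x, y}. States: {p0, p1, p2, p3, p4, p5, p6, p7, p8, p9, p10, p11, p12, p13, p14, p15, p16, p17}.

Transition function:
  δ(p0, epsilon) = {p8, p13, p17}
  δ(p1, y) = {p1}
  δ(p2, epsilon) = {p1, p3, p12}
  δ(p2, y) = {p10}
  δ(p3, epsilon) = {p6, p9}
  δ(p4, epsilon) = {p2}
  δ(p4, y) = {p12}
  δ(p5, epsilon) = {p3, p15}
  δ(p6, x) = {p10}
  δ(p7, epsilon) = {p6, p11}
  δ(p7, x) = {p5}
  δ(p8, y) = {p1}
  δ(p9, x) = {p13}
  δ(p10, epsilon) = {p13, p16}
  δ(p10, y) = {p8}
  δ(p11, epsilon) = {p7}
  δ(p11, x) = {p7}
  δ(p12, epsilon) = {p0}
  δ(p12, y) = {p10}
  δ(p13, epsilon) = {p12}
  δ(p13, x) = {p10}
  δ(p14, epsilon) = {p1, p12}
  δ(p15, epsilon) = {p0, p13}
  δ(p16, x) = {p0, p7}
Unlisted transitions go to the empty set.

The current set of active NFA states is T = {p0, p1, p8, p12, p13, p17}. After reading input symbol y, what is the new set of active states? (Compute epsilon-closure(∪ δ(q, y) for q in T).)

{p0, p1, p8, p10, p12, p13, p16, p17}

p1 on y → {p1}.
p8 on y → {p1}.
p12 on y → {p10}.
No y-transition from p0, p13, p17.
Union after reading y: {p1, p10}.
Now take the epsilon-closure:
From p10 via epsilon: add p13, p16.
From p13 via epsilon: add p12.
From p12 via epsilon: add p0.
From p0 via epsilon: add p8, p17.
No new states can be added; the closed set is {p0, p1, p8, p10, p12, p13, p16, p17}.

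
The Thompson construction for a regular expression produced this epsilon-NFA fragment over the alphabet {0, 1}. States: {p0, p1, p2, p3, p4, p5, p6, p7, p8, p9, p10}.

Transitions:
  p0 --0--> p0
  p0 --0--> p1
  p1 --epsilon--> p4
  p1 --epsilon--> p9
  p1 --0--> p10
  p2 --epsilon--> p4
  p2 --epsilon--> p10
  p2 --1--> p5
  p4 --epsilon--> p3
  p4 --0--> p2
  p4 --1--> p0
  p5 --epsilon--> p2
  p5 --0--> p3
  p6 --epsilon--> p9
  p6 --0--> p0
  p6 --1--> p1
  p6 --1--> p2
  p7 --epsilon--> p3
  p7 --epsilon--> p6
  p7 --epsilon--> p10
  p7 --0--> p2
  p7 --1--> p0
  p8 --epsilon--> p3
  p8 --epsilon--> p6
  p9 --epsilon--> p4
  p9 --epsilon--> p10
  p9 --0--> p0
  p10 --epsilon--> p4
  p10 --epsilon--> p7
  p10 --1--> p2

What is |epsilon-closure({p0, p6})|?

7

Start with {p0, p6}.
From p6 via epsilon: add p9.
From p9 via epsilon: add p4, p10.
From p4 via epsilon: add p3.
From p10 via epsilon: add p7.
epsilon-closure = {p0, p3, p4, p6, p7, p9, p10}, which has 7 states.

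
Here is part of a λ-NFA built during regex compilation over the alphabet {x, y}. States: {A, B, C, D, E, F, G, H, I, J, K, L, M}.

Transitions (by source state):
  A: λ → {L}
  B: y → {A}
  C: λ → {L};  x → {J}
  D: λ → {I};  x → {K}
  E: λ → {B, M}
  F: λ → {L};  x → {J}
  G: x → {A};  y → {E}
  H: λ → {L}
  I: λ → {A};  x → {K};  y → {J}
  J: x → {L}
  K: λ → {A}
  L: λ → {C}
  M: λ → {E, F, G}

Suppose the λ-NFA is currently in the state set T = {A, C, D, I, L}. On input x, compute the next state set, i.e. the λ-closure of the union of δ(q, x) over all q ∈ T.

{A, C, J, K, L}

C on x → {J}.
D on x → {K}.
I on x → {K}.
No x-transition from A, L.
Union after reading x: {J, K}.
Now take the λ-closure:
From K via λ: add A.
From A via λ: add L.
From L via λ: add C.
No new states can be added; the closed set is {A, C, J, K, L}.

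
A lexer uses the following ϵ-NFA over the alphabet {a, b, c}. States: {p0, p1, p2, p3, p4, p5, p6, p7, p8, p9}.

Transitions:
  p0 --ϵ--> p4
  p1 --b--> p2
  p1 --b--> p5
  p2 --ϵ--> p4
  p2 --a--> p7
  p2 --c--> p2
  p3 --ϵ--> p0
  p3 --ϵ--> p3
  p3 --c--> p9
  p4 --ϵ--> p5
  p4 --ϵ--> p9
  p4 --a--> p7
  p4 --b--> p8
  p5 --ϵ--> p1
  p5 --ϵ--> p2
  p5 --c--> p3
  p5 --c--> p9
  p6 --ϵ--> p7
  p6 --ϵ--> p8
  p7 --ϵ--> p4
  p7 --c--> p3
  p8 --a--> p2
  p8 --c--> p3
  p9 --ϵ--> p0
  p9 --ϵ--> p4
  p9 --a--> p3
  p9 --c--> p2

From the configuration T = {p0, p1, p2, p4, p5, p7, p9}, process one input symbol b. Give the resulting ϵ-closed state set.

p1 on b → {p2, p5}.
p4 on b → {p8}.
No b-transition from p0, p2, p5, p7, p9.
Union after reading b: {p2, p5, p8}.
Now take the ϵ-closure:
From p2 via ϵ: add p4.
From p5 via ϵ: add p1.
From p4 via ϵ: add p9.
From p9 via ϵ: add p0.
No new states can be added; the closed set is {p0, p1, p2, p4, p5, p8, p9}.

{p0, p1, p2, p4, p5, p8, p9}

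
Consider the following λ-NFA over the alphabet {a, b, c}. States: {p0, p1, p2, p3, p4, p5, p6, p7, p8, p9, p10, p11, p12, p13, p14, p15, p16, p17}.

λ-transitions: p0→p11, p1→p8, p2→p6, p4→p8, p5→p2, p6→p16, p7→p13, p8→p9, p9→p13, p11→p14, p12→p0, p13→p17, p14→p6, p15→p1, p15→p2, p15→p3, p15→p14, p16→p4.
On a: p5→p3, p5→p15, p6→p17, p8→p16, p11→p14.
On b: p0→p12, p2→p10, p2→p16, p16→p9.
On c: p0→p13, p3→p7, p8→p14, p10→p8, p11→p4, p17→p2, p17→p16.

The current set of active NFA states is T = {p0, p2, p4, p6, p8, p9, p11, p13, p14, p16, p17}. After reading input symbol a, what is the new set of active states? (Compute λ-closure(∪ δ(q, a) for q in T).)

{p4, p6, p8, p9, p13, p14, p16, p17}

p6 on a → {p17}.
p8 on a → {p16}.
p11 on a → {p14}.
No a-transition from p0, p2, p4, p9, p13, p14, p16, p17.
Union after reading a: {p14, p16, p17}.
Now take the λ-closure:
From p14 via λ: add p6.
From p16 via λ: add p4.
From p4 via λ: add p8.
From p8 via λ: add p9.
From p9 via λ: add p13.
No new states can be added; the closed set is {p4, p6, p8, p9, p13, p14, p16, p17}.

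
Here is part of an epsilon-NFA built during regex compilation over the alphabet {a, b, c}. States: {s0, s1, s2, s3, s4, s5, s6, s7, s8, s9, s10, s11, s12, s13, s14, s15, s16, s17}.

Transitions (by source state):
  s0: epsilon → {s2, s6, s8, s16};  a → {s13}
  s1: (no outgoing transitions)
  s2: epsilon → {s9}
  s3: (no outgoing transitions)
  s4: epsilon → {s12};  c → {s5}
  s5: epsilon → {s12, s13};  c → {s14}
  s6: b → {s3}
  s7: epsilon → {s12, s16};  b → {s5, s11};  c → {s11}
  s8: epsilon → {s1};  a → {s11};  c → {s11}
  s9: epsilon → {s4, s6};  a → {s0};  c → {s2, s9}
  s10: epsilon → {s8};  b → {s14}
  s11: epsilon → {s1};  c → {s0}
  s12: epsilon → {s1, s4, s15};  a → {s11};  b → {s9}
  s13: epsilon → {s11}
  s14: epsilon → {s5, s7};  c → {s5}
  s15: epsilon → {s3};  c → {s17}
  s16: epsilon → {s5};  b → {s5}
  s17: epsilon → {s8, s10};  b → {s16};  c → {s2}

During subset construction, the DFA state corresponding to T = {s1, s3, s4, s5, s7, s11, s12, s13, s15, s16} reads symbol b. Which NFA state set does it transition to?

{s1, s3, s4, s5, s6, s9, s11, s12, s13, s15}

s7 on b → {s5, s11}.
s12 on b → {s9}.
s16 on b → {s5}.
No b-transition from s1, s3, s4, s5, s11, s13, s15.
Union after reading b: {s5, s9, s11}.
Now take the epsilon-closure:
From s5 via epsilon: add s12, s13.
From s9 via epsilon: add s4, s6.
From s11 via epsilon: add s1.
From s12 via epsilon: add s15.
From s15 via epsilon: add s3.
No new states can be added; the closed set is {s1, s3, s4, s5, s6, s9, s11, s12, s13, s15}.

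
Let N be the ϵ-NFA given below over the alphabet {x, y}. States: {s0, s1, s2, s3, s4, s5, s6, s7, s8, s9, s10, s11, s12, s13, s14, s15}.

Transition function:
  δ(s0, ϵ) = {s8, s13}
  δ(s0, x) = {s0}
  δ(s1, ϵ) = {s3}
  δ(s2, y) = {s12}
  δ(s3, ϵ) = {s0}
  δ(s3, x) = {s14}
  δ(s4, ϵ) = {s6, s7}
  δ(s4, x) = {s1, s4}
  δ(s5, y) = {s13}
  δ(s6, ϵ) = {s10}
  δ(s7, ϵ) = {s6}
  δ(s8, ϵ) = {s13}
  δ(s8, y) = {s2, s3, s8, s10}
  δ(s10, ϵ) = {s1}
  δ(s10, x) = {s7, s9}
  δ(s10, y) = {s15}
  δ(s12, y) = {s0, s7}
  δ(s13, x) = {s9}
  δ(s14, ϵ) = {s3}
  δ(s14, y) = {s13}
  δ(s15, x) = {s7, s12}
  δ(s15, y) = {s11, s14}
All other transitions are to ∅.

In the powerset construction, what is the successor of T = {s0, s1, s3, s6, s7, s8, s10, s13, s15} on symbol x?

s0 on x → {s0}.
s3 on x → {s14}.
s10 on x → {s7, s9}.
s13 on x → {s9}.
s15 on x → {s7, s12}.
No x-transition from s1, s6, s7, s8.
Union after reading x: {s0, s7, s9, s12, s14}.
Now take the ϵ-closure:
From s0 via ϵ: add s8, s13.
From s7 via ϵ: add s6.
From s14 via ϵ: add s3.
From s6 via ϵ: add s10.
From s10 via ϵ: add s1.
No new states can be added; the closed set is {s0, s1, s3, s6, s7, s8, s9, s10, s12, s13, s14}.

{s0, s1, s3, s6, s7, s8, s9, s10, s12, s13, s14}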